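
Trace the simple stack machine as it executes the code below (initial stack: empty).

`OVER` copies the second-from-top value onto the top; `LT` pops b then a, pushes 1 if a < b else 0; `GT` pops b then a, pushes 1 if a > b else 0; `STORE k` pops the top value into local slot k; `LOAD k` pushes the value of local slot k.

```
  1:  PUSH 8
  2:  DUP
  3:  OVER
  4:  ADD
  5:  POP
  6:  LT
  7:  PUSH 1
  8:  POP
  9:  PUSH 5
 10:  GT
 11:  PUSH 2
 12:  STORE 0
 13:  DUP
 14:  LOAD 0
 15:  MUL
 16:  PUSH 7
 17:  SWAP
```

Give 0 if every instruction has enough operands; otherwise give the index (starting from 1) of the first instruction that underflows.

PUSH 8  [8]
DUP     [8, 8]
OVER    [8, 8, 8]
ADD     [8, 16]
POP     [8]
LT  — needs 2 operands, stack has 1 → underflow

6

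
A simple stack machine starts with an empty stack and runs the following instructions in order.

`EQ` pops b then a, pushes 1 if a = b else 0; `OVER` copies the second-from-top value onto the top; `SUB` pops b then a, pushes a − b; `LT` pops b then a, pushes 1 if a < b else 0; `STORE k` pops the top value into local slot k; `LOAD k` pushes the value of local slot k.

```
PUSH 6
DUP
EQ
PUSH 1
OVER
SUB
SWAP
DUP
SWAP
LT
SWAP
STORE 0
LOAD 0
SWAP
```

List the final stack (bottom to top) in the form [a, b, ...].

[0, 0]

PUSH 6  → [6]
DUP     → [6, 6]
EQ      → [1]
PUSH 1  → [1, 1]
OVER    → [1, 1, 1]
SUB     → [1, 0]
SWAP    → [0, 1]
DUP     → [0, 1, 1]
SWAP    → [0, 1, 1]
LT      → [0, 0]
SWAP    → [0, 0]
STORE 0 → [0]
LOAD 0  → [0, 0]
SWAP    → [0, 0]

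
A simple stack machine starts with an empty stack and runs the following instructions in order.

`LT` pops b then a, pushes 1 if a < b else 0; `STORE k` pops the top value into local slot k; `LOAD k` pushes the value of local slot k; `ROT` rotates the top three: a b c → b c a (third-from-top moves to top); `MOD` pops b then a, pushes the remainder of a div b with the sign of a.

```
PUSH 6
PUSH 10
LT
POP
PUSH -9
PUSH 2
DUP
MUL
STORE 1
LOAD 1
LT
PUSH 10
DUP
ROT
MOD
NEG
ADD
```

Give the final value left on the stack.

PUSH 6  → [6]
PUSH 10 → [6, 10]
LT      → [1]
POP     → []
PUSH -9 → [-9]
PUSH 2  → [-9, 2]
DUP     → [-9, 2, 2]
MUL     → [-9, 4]
STORE 1 → [-9]
LOAD 1  → [-9, 4]
LT      → [1]
PUSH 10 → [1, 10]
DUP     → [1, 10, 10]
ROT     → [10, 10, 1]
MOD     → [10, 0]
NEG     → [10, 0]
ADD     → [10]

10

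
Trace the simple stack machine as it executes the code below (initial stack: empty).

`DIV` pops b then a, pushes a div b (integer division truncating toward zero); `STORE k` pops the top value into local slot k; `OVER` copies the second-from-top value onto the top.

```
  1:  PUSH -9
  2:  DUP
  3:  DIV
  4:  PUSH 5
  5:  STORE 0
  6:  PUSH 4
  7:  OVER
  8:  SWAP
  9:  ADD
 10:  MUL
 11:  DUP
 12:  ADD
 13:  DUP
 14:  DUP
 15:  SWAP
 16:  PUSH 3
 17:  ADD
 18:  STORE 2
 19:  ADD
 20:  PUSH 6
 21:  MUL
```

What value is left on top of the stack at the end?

PUSH -9 : -9
DUP     : -9 -9
DIV     : 1
PUSH 5  : 1 5
STORE 0 : 1
PUSH 4  : 1 4
OVER    : 1 4 1
SWAP    : 1 1 4
ADD     : 1 5
MUL     : 5
DUP     : 5 5
ADD     : 10
DUP     : 10 10
DUP     : 10 10 10
SWAP    : 10 10 10
PUSH 3  : 10 10 10 3
ADD     : 10 10 13
STORE 2 : 10 10
ADD     : 20
PUSH 6  : 20 6
MUL     : 120

120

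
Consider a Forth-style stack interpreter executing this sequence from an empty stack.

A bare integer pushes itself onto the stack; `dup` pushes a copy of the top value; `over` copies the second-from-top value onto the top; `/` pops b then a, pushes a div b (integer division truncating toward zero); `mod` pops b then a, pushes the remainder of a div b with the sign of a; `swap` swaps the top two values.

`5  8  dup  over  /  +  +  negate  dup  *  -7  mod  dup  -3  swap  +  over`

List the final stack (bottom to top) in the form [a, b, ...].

5      → 5
8      → 5 8
dup    → 5 8 8
over   → 5 8 8 8
/      → 5 8 1
+      → 5 9
+      → 14
negate → -14
dup    → -14 -14
*      → 196
-7     → 196 -7
mod    → 0
dup    → 0 0
-3     → 0 0 -3
swap   → 0 -3 0
+      → 0 -3
over   → 0 -3 0

[0, -3, 0]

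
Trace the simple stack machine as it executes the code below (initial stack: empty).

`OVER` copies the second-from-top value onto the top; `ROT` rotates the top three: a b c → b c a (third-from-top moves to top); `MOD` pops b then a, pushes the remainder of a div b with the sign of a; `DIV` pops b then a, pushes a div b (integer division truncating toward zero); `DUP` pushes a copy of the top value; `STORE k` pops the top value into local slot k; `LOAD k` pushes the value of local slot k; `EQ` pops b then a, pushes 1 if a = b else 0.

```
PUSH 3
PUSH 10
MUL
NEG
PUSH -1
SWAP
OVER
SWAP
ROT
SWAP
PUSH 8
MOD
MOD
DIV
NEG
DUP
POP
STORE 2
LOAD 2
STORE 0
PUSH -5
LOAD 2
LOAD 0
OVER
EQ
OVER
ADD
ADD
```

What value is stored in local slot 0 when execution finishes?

PUSH 3  : 3
PUSH 10 : 3 10
MUL     : 30
NEG     : -30
PUSH -1 : -30 -1
SWAP    : -1 -30
OVER    : -1 -30 -1
SWAP    : -1 -1 -30
ROT     : -1 -30 -1
SWAP    : -1 -1 -30
PUSH 8  : -1 -1 -30 8
MOD     : -1 -1 -6
MOD     : -1 -1
DIV     : 1
NEG     : -1
DUP     : -1 -1
POP     : -1
STORE 2 : (empty)
LOAD 2  : -1
STORE 0 : (empty)
PUSH -5 : -5
LOAD 2  : -5 -1
LOAD 0  : -5 -1 -1
OVER    : -5 -1 -1 -1
EQ      : -5 -1 1
OVER    : -5 -1 1 -1
ADD     : -5 -1 0
ADD     : -5 -1

-1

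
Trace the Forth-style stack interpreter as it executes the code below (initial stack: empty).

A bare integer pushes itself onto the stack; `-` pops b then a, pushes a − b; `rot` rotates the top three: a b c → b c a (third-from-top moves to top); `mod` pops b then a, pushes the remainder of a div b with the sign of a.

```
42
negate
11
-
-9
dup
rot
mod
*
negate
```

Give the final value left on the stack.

42     → [42]
negate → [-42]
11     → [-42, 11]
-      → [-53]
-9     → [-53, -9]
dup    → [-53, -9, -9]
rot    → [-9, -9, -53]
mod    → [-9, -9]
*      → [81]
negate → [-81]

-81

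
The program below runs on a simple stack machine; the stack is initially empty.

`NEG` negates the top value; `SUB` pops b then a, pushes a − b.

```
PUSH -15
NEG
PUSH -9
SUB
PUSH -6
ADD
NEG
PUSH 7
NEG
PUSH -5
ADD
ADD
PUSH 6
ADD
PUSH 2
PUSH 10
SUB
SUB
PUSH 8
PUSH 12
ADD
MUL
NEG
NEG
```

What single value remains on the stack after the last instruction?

PUSH -15 : [-15]
NEG      : [15]
PUSH -9  : [15, -9]
SUB      : [24]
PUSH -6  : [24, -6]
ADD      : [18]
NEG      : [-18]
PUSH 7   : [-18, 7]
NEG      : [-18, -7]
PUSH -5  : [-18, -7, -5]
ADD      : [-18, -12]
ADD      : [-30]
PUSH 6   : [-30, 6]
ADD      : [-24]
PUSH 2   : [-24, 2]
PUSH 10  : [-24, 2, 10]
SUB      : [-24, -8]
SUB      : [-16]
PUSH 8   : [-16, 8]
PUSH 12  : [-16, 8, 12]
ADD      : [-16, 20]
MUL      : [-320]
NEG      : [320]
NEG      : [-320]

-320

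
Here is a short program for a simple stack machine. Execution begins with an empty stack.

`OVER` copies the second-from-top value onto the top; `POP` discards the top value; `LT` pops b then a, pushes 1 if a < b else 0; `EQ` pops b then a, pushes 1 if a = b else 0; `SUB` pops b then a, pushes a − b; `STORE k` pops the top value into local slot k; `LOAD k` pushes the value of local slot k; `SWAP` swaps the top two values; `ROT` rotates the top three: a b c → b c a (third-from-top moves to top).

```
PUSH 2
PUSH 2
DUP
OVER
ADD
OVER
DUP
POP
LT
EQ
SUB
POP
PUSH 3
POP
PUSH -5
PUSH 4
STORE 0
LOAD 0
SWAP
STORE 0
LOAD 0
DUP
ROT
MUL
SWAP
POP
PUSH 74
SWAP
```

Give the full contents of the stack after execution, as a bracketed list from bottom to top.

PUSH 2  → 2
PUSH 2  → 2 2
DUP     → 2 2 2
OVER    → 2 2 2 2
ADD     → 2 2 4
OVER    → 2 2 4 2
DUP     → 2 2 4 2 2
POP     → 2 2 4 2
LT      → 2 2 0
EQ      → 2 0
SUB     → 2
POP     → (empty)
PUSH 3  → 3
POP     → (empty)
PUSH -5 → -5
PUSH 4  → -5 4
STORE 0 → -5
LOAD 0  → -5 4
SWAP    → 4 -5
STORE 0 → 4
LOAD 0  → 4 -5
DUP     → 4 -5 -5
ROT     → -5 -5 4
MUL     → -5 -20
SWAP    → -20 -5
POP     → -20
PUSH 74 → -20 74
SWAP    → 74 -20

[74, -20]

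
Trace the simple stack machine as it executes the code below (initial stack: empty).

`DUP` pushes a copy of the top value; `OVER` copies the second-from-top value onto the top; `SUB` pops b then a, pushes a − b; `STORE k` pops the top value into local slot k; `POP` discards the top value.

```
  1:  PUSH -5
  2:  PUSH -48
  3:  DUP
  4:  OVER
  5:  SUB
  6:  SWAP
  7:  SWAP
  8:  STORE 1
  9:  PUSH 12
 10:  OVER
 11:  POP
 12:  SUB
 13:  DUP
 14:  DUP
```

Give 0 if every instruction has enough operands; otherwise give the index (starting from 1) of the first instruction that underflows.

PUSH -5  -> -5
PUSH -48 -> -5 -48
DUP      -> -5 -48 -48
OVER     -> -5 -48 -48 -48
SUB      -> -5 -48 0
SWAP     -> -5 0 -48
SWAP     -> -5 -48 0
STORE 1  -> -5 -48
PUSH 12  -> -5 -48 12
OVER     -> -5 -48 12 -48
POP      -> -5 -48 12
SUB      -> -5 -60
DUP      -> -5 -60 -60
DUP      -> -5 -60 -60 -60

0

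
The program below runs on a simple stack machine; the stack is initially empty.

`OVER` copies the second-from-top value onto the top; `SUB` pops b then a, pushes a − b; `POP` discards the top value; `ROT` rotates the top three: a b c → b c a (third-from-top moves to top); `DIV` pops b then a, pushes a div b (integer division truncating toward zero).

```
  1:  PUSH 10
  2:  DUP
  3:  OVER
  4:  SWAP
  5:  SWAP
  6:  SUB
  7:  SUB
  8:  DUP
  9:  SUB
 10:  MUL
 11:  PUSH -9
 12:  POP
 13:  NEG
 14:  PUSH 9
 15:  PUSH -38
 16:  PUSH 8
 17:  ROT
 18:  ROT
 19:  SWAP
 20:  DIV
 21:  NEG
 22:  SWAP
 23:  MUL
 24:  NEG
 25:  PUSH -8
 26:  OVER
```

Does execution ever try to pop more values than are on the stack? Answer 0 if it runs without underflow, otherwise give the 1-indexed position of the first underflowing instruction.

PUSH 10 : [10]
DUP     : [10, 10]
OVER    : [10, 10, 10]
SWAP    : [10, 10, 10]
SWAP    : [10, 10, 10]
SUB     : [10, 0]
SUB     : [10]
DUP     : [10, 10]
SUB     : [0]
MUL  — needs 2 operands, stack has 1 → underflow

10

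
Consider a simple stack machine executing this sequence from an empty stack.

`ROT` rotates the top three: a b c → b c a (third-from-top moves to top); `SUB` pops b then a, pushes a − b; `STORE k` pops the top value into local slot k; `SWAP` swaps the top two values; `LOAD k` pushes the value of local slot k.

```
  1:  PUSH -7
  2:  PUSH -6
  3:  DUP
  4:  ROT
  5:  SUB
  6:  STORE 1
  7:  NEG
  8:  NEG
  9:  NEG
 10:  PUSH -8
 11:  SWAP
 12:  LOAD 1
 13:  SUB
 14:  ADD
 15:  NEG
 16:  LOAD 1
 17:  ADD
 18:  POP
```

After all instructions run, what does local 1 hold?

1

PUSH -7 -> [-7]
PUSH -6 -> [-7, -6]
DUP     -> [-7, -6, -6]
ROT     -> [-6, -6, -7]
SUB     -> [-6, 1]
STORE 1 -> [-6]
NEG     -> [6]
NEG     -> [-6]
NEG     -> [6]
PUSH -8 -> [6, -8]
SWAP    -> [-8, 6]
LOAD 1  -> [-8, 6, 1]
SUB     -> [-8, 5]
ADD     -> [-3]
NEG     -> [3]
LOAD 1  -> [3, 1]
ADD     -> [4]
POP     -> []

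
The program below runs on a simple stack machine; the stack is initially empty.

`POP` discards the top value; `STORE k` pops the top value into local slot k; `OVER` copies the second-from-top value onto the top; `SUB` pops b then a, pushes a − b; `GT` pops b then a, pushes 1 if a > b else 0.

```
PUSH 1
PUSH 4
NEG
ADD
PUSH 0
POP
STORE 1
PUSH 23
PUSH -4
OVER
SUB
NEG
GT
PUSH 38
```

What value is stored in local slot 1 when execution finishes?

PUSH 1   [1]
PUSH 4   [1, 4]
NEG      [1, -4]
ADD      [-3]
PUSH 0   [-3, 0]
POP      [-3]
STORE 1  []
PUSH 23  [23]
PUSH -4  [23, -4]
OVER     [23, -4, 23]
SUB      [23, -27]
NEG      [23, 27]
GT       [0]
PUSH 38  [0, 38]

-3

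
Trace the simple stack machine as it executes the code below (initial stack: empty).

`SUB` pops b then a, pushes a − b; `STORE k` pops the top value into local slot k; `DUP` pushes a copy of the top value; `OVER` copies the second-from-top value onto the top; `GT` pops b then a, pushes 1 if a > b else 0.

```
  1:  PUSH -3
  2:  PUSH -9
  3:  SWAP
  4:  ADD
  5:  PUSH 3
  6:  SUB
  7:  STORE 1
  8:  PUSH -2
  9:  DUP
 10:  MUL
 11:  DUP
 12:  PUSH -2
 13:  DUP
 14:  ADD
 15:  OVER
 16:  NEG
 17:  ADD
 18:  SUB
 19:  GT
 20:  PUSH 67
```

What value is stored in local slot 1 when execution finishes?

-15

PUSH -3 → [-3]
PUSH -9 → [-3, -9]
SWAP    → [-9, -3]
ADD     → [-12]
PUSH 3  → [-12, 3]
SUB     → [-15]
STORE 1 → []
PUSH -2 → [-2]
DUP     → [-2, -2]
MUL     → [4]
DUP     → [4, 4]
PUSH -2 → [4, 4, -2]
DUP     → [4, 4, -2, -2]
ADD     → [4, 4, -4]
OVER    → [4, 4, -4, 4]
NEG     → [4, 4, -4, -4]
ADD     → [4, 4, -8]
SUB     → [4, 12]
GT      → [0]
PUSH 67 → [0, 67]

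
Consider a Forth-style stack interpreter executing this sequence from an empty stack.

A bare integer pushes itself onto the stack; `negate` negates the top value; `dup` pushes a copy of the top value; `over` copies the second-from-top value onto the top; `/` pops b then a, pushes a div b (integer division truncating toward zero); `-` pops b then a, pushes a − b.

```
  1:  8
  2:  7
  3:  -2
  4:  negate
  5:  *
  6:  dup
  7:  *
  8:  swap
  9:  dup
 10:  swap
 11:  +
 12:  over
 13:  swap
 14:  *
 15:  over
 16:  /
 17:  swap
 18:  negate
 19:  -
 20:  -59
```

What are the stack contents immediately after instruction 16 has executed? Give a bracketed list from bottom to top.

[196, 16]

8       [8]
7       [8, 7]
-2      [8, 7, -2]
negate  [8, 7, 2]
*       [8, 14]
dup     [8, 14, 14]
*       [8, 196]
swap    [196, 8]
dup     [196, 8, 8]
swap    [196, 8, 8]
+       [196, 16]
over    [196, 16, 196]
swap    [196, 196, 16]
*       [196, 3136]
over    [196, 3136, 196]
/       [196, 16]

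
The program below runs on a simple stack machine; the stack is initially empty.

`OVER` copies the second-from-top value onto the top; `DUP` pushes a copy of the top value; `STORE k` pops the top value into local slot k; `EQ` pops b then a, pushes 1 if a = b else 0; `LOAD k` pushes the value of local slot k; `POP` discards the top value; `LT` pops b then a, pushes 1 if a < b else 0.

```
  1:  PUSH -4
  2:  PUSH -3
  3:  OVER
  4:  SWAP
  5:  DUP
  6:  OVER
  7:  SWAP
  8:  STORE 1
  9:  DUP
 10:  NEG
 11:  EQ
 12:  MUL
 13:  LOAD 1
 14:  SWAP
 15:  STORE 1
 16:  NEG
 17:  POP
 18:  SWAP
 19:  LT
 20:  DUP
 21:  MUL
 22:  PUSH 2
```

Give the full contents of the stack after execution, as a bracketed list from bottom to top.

[0, 2]

PUSH -4 : [-4]
PUSH -3 : [-4, -3]
OVER    : [-4, -3, -4]
SWAP    : [-4, -4, -3]
DUP     : [-4, -4, -3, -3]
OVER    : [-4, -4, -3, -3, -3]
SWAP    : [-4, -4, -3, -3, -3]
STORE 1 : [-4, -4, -3, -3]
DUP     : [-4, -4, -3, -3, -3]
NEG     : [-4, -4, -3, -3, 3]
EQ      : [-4, -4, -3, 0]
MUL     : [-4, -4, 0]
LOAD 1  : [-4, -4, 0, -3]
SWAP    : [-4, -4, -3, 0]
STORE 1 : [-4, -4, -3]
NEG     : [-4, -4, 3]
POP     : [-4, -4]
SWAP    : [-4, -4]
LT      : [0]
DUP     : [0, 0]
MUL     : [0]
PUSH 2  : [0, 2]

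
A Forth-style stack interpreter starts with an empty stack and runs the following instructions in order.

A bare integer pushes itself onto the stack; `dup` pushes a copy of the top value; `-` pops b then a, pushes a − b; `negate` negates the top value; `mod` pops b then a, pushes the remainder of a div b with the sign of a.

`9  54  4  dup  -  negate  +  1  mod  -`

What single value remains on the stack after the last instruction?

9

9      → 9
54     → 9 54
4      → 9 54 4
dup    → 9 54 4 4
-      → 9 54 0
negate → 9 54 0
+      → 9 54
1      → 9 54 1
mod    → 9 0
-      → 9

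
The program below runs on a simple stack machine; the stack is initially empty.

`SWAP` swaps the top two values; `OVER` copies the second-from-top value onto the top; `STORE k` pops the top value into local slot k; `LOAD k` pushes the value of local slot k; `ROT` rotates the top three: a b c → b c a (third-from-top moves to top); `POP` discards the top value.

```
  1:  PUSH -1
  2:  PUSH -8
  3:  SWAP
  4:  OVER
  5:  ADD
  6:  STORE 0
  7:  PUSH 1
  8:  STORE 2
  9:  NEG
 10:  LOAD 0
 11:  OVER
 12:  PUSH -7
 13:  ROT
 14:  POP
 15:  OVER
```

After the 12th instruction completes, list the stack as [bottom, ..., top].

[8, -9, 8, -7]

PUSH -1 → -1
PUSH -8 → -1 -8
SWAP    → -8 -1
OVER    → -8 -1 -8
ADD     → -8 -9
STORE 0 → -8
PUSH 1  → -8 1
STORE 2 → -8
NEG     → 8
LOAD 0  → 8 -9
OVER    → 8 -9 8
PUSH -7 → 8 -9 8 -7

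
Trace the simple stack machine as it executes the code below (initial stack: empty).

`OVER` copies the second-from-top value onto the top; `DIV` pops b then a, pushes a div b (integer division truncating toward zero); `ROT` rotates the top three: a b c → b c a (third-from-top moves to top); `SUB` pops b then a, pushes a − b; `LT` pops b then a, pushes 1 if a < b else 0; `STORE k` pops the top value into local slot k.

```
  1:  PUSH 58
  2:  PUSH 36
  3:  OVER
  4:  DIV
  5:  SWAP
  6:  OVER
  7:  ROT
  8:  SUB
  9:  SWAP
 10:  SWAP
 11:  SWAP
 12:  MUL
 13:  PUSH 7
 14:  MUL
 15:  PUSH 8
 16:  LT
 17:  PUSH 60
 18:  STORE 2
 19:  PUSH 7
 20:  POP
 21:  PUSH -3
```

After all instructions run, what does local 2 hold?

60

PUSH 58 -> 58
PUSH 36 -> 58 36
OVER    -> 58 36 58
DIV     -> 58 0
SWAP    -> 0 58
OVER    -> 0 58 0
ROT     -> 58 0 0
SUB     -> 58 0
SWAP    -> 0 58
SWAP    -> 58 0
SWAP    -> 0 58
MUL     -> 0
PUSH 7  -> 0 7
MUL     -> 0
PUSH 8  -> 0 8
LT      -> 1
PUSH 60 -> 1 60
STORE 2 -> 1
PUSH 7  -> 1 7
POP     -> 1
PUSH -3 -> 1 -3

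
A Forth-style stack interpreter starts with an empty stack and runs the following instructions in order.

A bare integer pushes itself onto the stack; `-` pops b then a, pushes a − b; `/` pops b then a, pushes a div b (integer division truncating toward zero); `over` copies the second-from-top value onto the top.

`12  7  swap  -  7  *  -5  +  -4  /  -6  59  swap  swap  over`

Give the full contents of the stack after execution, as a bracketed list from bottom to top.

[10, -6, 59, -6]

12   -> [12]
7    -> [12, 7]
swap -> [7, 12]
-    -> [-5]
7    -> [-5, 7]
*    -> [-35]
-5   -> [-35, -5]
+    -> [-40]
-4   -> [-40, -4]
/    -> [10]
-6   -> [10, -6]
59   -> [10, -6, 59]
swap -> [10, 59, -6]
swap -> [10, -6, 59]
over -> [10, -6, 59, -6]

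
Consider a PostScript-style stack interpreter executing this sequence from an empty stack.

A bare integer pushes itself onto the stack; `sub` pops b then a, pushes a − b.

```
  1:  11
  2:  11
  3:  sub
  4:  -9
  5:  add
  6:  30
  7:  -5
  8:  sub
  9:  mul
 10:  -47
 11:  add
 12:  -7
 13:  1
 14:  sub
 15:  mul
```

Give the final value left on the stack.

11  : 11
11  : 11 11
sub : 0
-9  : 0 -9
add : -9
30  : -9 30
-5  : -9 30 -5
sub : -9 35
mul : -315
-47 : -315 -47
add : -362
-7  : -362 -7
1   : -362 -7 1
sub : -362 -8
mul : 2896

2896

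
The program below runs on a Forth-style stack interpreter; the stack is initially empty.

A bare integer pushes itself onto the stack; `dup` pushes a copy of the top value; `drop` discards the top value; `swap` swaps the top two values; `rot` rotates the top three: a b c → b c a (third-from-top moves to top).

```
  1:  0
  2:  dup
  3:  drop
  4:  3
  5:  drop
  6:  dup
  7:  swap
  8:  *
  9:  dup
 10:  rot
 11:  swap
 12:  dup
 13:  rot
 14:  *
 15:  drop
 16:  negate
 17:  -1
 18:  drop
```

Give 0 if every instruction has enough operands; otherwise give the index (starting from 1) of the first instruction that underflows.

0    : 0
dup  : 0 0
drop : 0
3    : 0 3
drop : 0
dup  : 0 0
swap : 0 0
*    : 0
dup  : 0 0
rot  — needs 3 operands, stack has 2 → underflow

10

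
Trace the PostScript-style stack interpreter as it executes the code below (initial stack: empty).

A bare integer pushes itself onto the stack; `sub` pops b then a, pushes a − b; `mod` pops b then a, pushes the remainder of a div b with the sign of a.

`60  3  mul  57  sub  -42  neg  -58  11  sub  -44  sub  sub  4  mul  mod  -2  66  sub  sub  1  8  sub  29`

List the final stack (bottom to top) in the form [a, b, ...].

60  : [60]
3   : [60, 3]
mul : [180]
57  : [180, 57]
sub : [123]
-42 : [123, -42]
neg : [123, 42]
-58 : [123, 42, -58]
11  : [123, 42, -58, 11]
sub : [123, 42, -69]
-44 : [123, 42, -69, -44]
sub : [123, 42, -25]
sub : [123, 67]
4   : [123, 67, 4]
mul : [123, 268]
mod : [123]
-2  : [123, -2]
66  : [123, -2, 66]
sub : [123, -68]
sub : [191]
1   : [191, 1]
8   : [191, 1, 8]
sub : [191, -7]
29  : [191, -7, 29]

[191, -7, 29]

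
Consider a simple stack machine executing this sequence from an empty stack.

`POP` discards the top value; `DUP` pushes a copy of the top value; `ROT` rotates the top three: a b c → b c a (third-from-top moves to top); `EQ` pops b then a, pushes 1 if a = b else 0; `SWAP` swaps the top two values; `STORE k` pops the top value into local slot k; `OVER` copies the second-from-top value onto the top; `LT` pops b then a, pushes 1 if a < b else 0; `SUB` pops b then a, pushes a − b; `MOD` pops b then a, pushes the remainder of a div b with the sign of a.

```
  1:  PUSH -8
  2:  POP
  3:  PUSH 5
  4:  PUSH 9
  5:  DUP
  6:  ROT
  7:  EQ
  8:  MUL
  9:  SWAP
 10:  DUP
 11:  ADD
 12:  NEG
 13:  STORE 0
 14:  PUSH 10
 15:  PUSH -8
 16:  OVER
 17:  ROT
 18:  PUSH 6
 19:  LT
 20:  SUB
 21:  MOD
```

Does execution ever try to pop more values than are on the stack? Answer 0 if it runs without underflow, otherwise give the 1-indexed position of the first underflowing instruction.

PUSH -8 : -8
POP     : (empty)
PUSH 5  : 5
PUSH 9  : 5 9
DUP     : 5 9 9
ROT     : 9 9 5
EQ      : 9 0
MUL     : 0
SWAP  — needs 2 operands, stack has 1 → underflow

9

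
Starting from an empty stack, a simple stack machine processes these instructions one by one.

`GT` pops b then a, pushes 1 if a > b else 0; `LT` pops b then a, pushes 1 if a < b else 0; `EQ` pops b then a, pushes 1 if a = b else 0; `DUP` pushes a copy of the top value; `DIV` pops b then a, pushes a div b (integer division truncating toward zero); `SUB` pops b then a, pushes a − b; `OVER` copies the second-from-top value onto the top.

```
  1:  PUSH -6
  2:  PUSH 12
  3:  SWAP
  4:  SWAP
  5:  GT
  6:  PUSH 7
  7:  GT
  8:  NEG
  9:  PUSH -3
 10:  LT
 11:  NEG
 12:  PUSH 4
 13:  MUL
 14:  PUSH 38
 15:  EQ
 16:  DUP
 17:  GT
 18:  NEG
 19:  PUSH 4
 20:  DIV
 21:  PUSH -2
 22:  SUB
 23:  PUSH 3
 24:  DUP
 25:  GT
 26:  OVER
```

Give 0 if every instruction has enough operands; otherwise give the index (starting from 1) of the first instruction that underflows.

PUSH -6 → [-6]
PUSH 12 → [-6, 12]
SWAP    → [12, -6]
SWAP    → [-6, 12]
GT      → [0]
PUSH 7  → [0, 7]
GT      → [0]
NEG     → [0]
PUSH -3 → [0, -3]
LT      → [0]
NEG     → [0]
PUSH 4  → [0, 4]
MUL     → [0]
PUSH 38 → [0, 38]
EQ      → [0]
DUP     → [0, 0]
GT      → [0]
NEG     → [0]
PUSH 4  → [0, 4]
DIV     → [0]
PUSH -2 → [0, -2]
SUB     → [2]
PUSH 3  → [2, 3]
DUP     → [2, 3, 3]
GT      → [2, 0]
OVER    → [2, 0, 2]

0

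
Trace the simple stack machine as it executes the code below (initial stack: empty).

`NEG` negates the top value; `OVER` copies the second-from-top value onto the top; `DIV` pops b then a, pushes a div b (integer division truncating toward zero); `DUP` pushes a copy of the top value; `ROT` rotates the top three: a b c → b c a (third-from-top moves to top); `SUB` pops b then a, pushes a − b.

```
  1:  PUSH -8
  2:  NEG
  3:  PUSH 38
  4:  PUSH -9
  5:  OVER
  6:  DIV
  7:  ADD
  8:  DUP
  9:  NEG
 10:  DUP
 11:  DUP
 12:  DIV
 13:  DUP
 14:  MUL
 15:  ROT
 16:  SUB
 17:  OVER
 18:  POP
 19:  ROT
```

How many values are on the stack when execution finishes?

PUSH -8 -> -8
NEG     -> 8
PUSH 38 -> 8 38
PUSH -9 -> 8 38 -9
OVER    -> 8 38 -9 38
DIV     -> 8 38 0
ADD     -> 8 38
DUP     -> 8 38 38
NEG     -> 8 38 -38
DUP     -> 8 38 -38 -38
DUP     -> 8 38 -38 -38 -38
DIV     -> 8 38 -38 1
DUP     -> 8 38 -38 1 1
MUL     -> 8 38 -38 1
ROT     -> 8 -38 1 38
SUB     -> 8 -38 -37
OVER    -> 8 -38 -37 -38
POP     -> 8 -38 -37
ROT     -> -38 -37 8

3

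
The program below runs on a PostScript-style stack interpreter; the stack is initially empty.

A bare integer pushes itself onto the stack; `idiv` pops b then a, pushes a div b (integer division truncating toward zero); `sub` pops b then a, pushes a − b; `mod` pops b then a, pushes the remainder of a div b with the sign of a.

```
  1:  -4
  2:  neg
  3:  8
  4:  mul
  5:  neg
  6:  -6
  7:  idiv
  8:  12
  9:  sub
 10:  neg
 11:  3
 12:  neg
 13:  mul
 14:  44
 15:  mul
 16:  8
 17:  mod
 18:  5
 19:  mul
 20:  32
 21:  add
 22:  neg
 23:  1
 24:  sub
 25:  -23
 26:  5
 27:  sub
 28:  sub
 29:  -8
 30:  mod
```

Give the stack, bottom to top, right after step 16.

[-924, 8]

-4    -4
neg   4
8     4 8
mul   32
neg   -32
-6    -32 -6
idiv  5
12    5 12
sub   -7
neg   7
3     7 3
neg   7 -3
mul   -21
44    -21 44
mul   -924
8     -924 8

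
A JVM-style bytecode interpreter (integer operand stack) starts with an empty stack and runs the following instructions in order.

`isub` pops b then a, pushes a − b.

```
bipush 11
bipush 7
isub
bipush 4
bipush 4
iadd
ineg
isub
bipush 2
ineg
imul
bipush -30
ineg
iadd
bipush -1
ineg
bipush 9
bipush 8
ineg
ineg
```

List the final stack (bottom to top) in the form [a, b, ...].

bipush 11  -> 11
bipush 7   -> 11 7
isub       -> 4
bipush 4   -> 4 4
bipush 4   -> 4 4 4
iadd       -> 4 8
ineg       -> 4 -8
isub       -> 12
bipush 2   -> 12 2
ineg       -> 12 -2
imul       -> -24
bipush -30 -> -24 -30
ineg       -> -24 30
iadd       -> 6
bipush -1  -> 6 -1
ineg       -> 6 1
bipush 9   -> 6 1 9
bipush 8   -> 6 1 9 8
ineg       -> 6 1 9 -8
ineg       -> 6 1 9 8

[6, 1, 9, 8]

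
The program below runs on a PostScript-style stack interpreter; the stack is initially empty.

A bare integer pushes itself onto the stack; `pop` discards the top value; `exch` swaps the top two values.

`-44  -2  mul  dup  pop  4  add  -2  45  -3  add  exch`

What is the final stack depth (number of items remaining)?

3

-44  : -44
-2   : -44 -2
mul  : 88
dup  : 88 88
pop  : 88
4    : 88 4
add  : 92
-2   : 92 -2
45   : 92 -2 45
-3   : 92 -2 45 -3
add  : 92 -2 42
exch : 92 42 -2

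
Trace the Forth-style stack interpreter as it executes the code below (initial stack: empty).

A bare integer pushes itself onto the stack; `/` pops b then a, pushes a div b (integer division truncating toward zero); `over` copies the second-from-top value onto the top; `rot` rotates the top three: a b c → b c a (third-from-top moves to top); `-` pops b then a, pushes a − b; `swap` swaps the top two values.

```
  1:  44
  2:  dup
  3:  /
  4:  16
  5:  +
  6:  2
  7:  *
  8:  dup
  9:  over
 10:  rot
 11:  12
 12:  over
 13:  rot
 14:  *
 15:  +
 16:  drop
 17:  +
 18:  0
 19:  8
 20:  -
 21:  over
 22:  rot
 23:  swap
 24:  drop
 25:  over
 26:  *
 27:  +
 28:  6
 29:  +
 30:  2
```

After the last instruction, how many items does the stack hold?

44   -> [44]
dup  -> [44, 44]
/    -> [1]
16   -> [1, 16]
+    -> [17]
2    -> [17, 2]
*    -> [34]
dup  -> [34, 34]
over -> [34, 34, 34]
rot  -> [34, 34, 34]
12   -> [34, 34, 34, 12]
over -> [34, 34, 34, 12, 34]
rot  -> [34, 34, 12, 34, 34]
*    -> [34, 34, 12, 1156]
+    -> [34, 34, 1168]
drop -> [34, 34]
+    -> [68]
0    -> [68, 0]
8    -> [68, 0, 8]
-    -> [68, -8]
over -> [68, -8, 68]
rot  -> [-8, 68, 68]
swap -> [-8, 68, 68]
drop -> [-8, 68]
over -> [-8, 68, -8]
*    -> [-8, -544]
+    -> [-552]
6    -> [-552, 6]
+    -> [-546]
2    -> [-546, 2]

2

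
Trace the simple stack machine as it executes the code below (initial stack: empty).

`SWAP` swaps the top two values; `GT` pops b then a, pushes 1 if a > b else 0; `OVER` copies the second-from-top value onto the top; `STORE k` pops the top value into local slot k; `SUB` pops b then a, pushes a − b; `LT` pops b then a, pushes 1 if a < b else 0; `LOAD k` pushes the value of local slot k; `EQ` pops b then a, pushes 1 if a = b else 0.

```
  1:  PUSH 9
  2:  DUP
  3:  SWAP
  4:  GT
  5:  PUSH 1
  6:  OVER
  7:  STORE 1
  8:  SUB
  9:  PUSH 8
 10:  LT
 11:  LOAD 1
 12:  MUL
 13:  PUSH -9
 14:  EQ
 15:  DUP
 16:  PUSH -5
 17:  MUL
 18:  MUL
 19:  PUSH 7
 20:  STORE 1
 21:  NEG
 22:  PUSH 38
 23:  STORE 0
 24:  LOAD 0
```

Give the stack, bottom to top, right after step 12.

PUSH 9  -> [9]
DUP     -> [9, 9]
SWAP    -> [9, 9]
GT      -> [0]
PUSH 1  -> [0, 1]
OVER    -> [0, 1, 0]
STORE 1 -> [0, 1]
SUB     -> [-1]
PUSH 8  -> [-1, 8]
LT      -> [1]
LOAD 1  -> [1, 0]
MUL     -> [0]

[0]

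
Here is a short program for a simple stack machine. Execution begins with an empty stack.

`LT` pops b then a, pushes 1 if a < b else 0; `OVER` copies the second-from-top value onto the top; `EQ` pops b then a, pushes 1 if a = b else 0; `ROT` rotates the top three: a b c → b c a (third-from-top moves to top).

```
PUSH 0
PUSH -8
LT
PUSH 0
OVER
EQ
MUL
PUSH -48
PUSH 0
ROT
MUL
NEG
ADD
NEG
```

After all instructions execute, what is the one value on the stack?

48

PUSH 0   : 0
PUSH -8  : 0 -8
LT       : 0
PUSH 0   : 0 0
OVER     : 0 0 0
EQ       : 0 1
MUL      : 0
PUSH -48 : 0 -48
PUSH 0   : 0 -48 0
ROT      : -48 0 0
MUL      : -48 0
NEG      : -48 0
ADD      : -48
NEG      : 48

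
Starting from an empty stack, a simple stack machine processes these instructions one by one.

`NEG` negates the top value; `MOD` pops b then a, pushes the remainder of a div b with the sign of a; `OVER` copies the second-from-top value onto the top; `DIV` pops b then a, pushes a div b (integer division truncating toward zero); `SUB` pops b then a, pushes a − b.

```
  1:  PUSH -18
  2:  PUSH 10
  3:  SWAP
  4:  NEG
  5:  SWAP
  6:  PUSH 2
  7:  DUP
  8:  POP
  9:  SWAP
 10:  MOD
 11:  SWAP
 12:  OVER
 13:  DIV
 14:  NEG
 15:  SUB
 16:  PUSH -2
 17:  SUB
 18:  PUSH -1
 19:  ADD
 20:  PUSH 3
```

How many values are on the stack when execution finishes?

PUSH -18 : -18
PUSH 10  : -18 10
SWAP     : 10 -18
NEG      : 10 18
SWAP     : 18 10
PUSH 2   : 18 10 2
DUP      : 18 10 2 2
POP      : 18 10 2
SWAP     : 18 2 10
MOD      : 18 2
SWAP     : 2 18
OVER     : 2 18 2
DIV      : 2 9
NEG      : 2 -9
SUB      : 11
PUSH -2  : 11 -2
SUB      : 13
PUSH -1  : 13 -1
ADD      : 12
PUSH 3   : 12 3

2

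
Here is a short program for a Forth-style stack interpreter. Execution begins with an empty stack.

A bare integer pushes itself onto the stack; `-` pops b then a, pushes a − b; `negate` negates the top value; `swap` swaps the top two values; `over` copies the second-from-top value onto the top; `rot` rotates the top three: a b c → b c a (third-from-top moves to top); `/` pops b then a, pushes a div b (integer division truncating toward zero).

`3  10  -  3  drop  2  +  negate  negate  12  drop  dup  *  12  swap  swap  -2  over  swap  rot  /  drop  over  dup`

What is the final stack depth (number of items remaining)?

3      → 3
10     → 3 10
-      → -7
3      → -7 3
drop   → -7
2      → -7 2
+      → -5
negate → 5
negate → -5
12     → -5 12
drop   → -5
dup    → -5 -5
*      → 25
12     → 25 12
swap   → 12 25
swap   → 25 12
-2     → 25 12 -2
over   → 25 12 -2 12
swap   → 25 12 12 -2
rot    → 25 12 -2 12
/      → 25 12 0
drop   → 25 12
over   → 25 12 25
dup    → 25 12 25 25

4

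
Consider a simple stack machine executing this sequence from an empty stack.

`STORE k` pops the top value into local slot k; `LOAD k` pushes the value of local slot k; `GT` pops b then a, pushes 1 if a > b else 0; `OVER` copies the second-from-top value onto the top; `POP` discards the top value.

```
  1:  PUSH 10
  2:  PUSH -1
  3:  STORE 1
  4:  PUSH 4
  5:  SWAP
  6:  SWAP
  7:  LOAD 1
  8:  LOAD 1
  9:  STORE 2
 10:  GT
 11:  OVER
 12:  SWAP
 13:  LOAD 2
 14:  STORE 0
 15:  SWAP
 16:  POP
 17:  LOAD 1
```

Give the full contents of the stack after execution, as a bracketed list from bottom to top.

PUSH 10 : 10
PUSH -1 : 10 -1
STORE 1 : 10
PUSH 4  : 10 4
SWAP    : 4 10
SWAP    : 10 4
LOAD 1  : 10 4 -1
LOAD 1  : 10 4 -1 -1
STORE 2 : 10 4 -1
GT      : 10 1
OVER    : 10 1 10
SWAP    : 10 10 1
LOAD 2  : 10 10 1 -1
STORE 0 : 10 10 1
SWAP    : 10 1 10
POP     : 10 1
LOAD 1  : 10 1 -1

[10, 1, -1]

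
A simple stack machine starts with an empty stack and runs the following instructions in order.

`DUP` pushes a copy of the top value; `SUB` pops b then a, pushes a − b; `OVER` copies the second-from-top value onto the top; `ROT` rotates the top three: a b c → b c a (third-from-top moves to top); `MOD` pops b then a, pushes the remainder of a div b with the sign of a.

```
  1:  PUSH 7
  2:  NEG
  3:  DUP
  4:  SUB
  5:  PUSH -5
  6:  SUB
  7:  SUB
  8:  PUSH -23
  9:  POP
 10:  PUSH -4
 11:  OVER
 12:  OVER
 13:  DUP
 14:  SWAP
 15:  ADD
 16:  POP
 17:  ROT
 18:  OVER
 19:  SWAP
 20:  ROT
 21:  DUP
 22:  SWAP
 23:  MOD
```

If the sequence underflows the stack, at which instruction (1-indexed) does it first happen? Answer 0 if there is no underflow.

PUSH 7   7
NEG      -7
DUP      -7 -7
SUB      0
PUSH -5  0 -5
SUB      5
SUB  — needs 2 operands, stack has 1 → underflow

7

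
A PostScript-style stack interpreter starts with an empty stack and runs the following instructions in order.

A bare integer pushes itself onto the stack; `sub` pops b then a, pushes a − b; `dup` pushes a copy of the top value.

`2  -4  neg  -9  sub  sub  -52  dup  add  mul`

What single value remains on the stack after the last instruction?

1144

2   : 2
-4  : 2 -4
neg : 2 4
-9  : 2 4 -9
sub : 2 13
sub : -11
-52 : -11 -52
dup : -11 -52 -52
add : -11 -104
mul : 1144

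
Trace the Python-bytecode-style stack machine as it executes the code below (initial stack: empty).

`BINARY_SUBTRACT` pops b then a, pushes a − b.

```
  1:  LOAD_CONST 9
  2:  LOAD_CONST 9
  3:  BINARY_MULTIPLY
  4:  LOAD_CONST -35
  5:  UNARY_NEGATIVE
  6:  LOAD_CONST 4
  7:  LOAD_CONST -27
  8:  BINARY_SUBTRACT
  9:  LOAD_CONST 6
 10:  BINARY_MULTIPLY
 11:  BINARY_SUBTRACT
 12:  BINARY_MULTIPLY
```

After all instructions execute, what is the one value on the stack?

LOAD_CONST 9    → 9
LOAD_CONST 9    → 9 9
BINARY_MULTIPLY → 81
LOAD_CONST -35  → 81 -35
UNARY_NEGATIVE  → 81 35
LOAD_CONST 4    → 81 35 4
LOAD_CONST -27  → 81 35 4 -27
BINARY_SUBTRACT → 81 35 31
LOAD_CONST 6    → 81 35 31 6
BINARY_MULTIPLY → 81 35 186
BINARY_SUBTRACT → 81 -151
BINARY_MULTIPLY → -12231

-12231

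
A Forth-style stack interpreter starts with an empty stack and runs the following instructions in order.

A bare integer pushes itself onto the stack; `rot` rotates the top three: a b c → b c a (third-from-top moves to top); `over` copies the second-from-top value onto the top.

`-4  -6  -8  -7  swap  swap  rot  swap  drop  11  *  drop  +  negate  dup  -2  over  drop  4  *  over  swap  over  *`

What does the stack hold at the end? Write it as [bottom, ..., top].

-4     → [-4]
-6     → [-4, -6]
-8     → [-4, -6, -8]
-7     → [-4, -6, -8, -7]
swap   → [-4, -6, -7, -8]
swap   → [-4, -6, -8, -7]
rot    → [-4, -8, -7, -6]
swap   → [-4, -8, -6, -7]
drop   → [-4, -8, -6]
11     → [-4, -8, -6, 11]
*      → [-4, -8, -66]
drop   → [-4, -8]
+      → [-12]
negate → [12]
dup    → [12, 12]
-2     → [12, 12, -2]
over   → [12, 12, -2, 12]
drop   → [12, 12, -2]
4      → [12, 12, -2, 4]
*      → [12, 12, -8]
over   → [12, 12, -8, 12]
swap   → [12, 12, 12, -8]
over   → [12, 12, 12, -8, 12]
*      → [12, 12, 12, -96]

[12, 12, 12, -96]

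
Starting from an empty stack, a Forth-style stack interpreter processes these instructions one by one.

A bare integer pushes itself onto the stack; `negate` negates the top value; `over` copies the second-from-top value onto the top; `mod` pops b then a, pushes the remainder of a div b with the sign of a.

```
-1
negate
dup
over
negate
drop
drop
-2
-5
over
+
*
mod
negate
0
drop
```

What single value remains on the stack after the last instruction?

-1

-1     → [-1]
negate → [1]
dup    → [1, 1]
over   → [1, 1, 1]
negate → [1, 1, -1]
drop   → [1, 1]
drop   → [1]
-2     → [1, -2]
-5     → [1, -2, -5]
over   → [1, -2, -5, -2]
+      → [1, -2, -7]
*      → [1, 14]
mod    → [1]
negate → [-1]
0      → [-1, 0]
drop   → [-1]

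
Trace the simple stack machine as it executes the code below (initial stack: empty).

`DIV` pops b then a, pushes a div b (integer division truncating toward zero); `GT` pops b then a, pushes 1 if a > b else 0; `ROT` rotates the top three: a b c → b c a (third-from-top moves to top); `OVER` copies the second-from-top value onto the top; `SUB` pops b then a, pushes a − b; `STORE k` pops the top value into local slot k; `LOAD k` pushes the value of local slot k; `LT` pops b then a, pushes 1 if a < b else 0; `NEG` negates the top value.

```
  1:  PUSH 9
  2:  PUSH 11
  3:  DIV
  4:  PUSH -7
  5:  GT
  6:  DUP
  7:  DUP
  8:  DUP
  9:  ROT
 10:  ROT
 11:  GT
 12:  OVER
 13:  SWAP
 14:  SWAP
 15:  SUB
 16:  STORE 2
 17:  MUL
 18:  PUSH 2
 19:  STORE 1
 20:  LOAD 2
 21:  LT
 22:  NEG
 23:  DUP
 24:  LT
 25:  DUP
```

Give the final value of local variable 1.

PUSH 9  : 9
PUSH 11 : 9 11
DIV     : 0
PUSH -7 : 0 -7
GT      : 1
DUP     : 1 1
DUP     : 1 1 1
DUP     : 1 1 1 1
ROT     : 1 1 1 1
ROT     : 1 1 1 1
GT      : 1 1 0
OVER    : 1 1 0 1
SWAP    : 1 1 1 0
SWAP    : 1 1 0 1
SUB     : 1 1 -1
STORE 2 : 1 1
MUL     : 1
PUSH 2  : 1 2
STORE 1 : 1
LOAD 2  : 1 -1
LT      : 0
NEG     : 0
DUP     : 0 0
LT      : 0
DUP     : 0 0

2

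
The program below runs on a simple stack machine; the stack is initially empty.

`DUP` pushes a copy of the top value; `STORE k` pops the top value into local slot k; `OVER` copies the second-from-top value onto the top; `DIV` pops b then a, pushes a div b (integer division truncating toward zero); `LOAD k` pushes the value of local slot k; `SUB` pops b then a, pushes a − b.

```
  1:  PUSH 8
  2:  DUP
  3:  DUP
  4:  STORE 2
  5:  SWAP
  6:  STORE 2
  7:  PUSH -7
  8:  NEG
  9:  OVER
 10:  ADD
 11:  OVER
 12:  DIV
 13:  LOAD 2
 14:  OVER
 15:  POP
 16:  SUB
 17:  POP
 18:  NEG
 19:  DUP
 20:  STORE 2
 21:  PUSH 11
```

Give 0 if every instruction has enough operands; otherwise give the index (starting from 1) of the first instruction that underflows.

PUSH 8  -> 8
DUP     -> 8 8
DUP     -> 8 8 8
STORE 2 -> 8 8
SWAP    -> 8 8
STORE 2 -> 8
PUSH -7 -> 8 -7
NEG     -> 8 7
OVER    -> 8 7 8
ADD     -> 8 15
OVER    -> 8 15 8
DIV     -> 8 1
LOAD 2  -> 8 1 8
OVER    -> 8 1 8 1
POP     -> 8 1 8
SUB     -> 8 -7
POP     -> 8
NEG     -> -8
DUP     -> -8 -8
STORE 2 -> -8
PUSH 11 -> -8 11

0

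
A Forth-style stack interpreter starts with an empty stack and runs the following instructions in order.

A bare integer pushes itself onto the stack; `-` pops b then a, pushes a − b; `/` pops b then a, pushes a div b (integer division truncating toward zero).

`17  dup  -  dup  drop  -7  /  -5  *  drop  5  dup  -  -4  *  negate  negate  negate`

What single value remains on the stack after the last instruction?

0

17     -> [17]
dup    -> [17, 17]
-      -> [0]
dup    -> [0, 0]
drop   -> [0]
-7     -> [0, -7]
/      -> [0]
-5     -> [0, -5]
*      -> [0]
drop   -> []
5      -> [5]
dup    -> [5, 5]
-      -> [0]
-4     -> [0, -4]
*      -> [0]
negate -> [0]
negate -> [0]
negate -> [0]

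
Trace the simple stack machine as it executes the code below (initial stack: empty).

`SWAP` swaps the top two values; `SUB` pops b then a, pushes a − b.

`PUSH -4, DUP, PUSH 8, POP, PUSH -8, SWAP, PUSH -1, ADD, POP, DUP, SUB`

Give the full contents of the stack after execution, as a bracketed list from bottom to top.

PUSH -4 -> -4
DUP     -> -4 -4
PUSH 8  -> -4 -4 8
POP     -> -4 -4
PUSH -8 -> -4 -4 -8
SWAP    -> -4 -8 -4
PUSH -1 -> -4 -8 -4 -1
ADD     -> -4 -8 -5
POP     -> -4 -8
DUP     -> -4 -8 -8
SUB     -> -4 0

[-4, 0]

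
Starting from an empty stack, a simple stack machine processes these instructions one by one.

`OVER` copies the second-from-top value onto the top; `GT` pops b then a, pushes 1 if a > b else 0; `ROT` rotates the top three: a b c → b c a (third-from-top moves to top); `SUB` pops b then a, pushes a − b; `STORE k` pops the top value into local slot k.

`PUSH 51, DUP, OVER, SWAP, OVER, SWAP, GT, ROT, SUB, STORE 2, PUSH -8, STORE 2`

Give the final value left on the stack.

51

PUSH 51  [51]
DUP      [51, 51]
OVER     [51, 51, 51]
SWAP     [51, 51, 51]
OVER     [51, 51, 51, 51]
SWAP     [51, 51, 51, 51]
GT       [51, 51, 0]
ROT      [51, 0, 51]
SUB      [51, -51]
STORE 2  [51]
PUSH -8  [51, -8]
STORE 2  [51]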